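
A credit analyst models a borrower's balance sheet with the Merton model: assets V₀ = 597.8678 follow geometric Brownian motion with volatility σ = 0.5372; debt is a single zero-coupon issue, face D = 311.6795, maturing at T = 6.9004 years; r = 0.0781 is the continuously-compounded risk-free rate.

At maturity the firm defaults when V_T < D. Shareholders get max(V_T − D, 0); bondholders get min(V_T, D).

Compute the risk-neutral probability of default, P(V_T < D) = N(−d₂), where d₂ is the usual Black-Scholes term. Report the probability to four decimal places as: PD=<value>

d₁ = [ln(V₀/D) + (r + σ²/2)T] / (σ√T)
   = [ln(597.8678/311.6795) + (0.0781 + 0.5·0.5372²)·6.9004] / (0.5372·√6.9004)
   = [0.651394 + 1.534593] / 1.411150 = 1.549082
d₂ = d₁ − σ√T = 1.549082 − 1.411150 = 0.137933
risk-neutral PD = N(−d₂) = N(-0.137933) = 0.445147

PD=0.4451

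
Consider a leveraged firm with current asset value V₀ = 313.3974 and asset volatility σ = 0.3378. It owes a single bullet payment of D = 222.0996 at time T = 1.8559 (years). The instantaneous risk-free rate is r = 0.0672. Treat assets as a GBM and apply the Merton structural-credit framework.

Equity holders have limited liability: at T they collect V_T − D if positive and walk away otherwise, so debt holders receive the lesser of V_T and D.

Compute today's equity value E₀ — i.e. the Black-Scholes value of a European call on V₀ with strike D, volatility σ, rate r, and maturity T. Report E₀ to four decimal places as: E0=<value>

E0=126.3462

d₁ = [ln(V₀/D) + (r + σ²/2)T] / (σ√T)
   = [ln(313.3974/222.0996) + (0.0672 + 0.5·0.3378²)·1.8559] / (0.3378·√1.8559)
   = [0.344346 + 0.230604] / 0.460190 = 1.249376
d₂ = d₁ − σ√T = 1.249376 − 0.460190 = 0.789186
N(d₁) = 0.894236,  N(d₂) = 0.784998,  e^(−rT) = 0.882747
E₀ = V₀·N(d₁) − D·e^(−rT)·N(d₂)
   = 313.3974·0.894236 − 222.0996·0.882747·0.784998 = 126.346249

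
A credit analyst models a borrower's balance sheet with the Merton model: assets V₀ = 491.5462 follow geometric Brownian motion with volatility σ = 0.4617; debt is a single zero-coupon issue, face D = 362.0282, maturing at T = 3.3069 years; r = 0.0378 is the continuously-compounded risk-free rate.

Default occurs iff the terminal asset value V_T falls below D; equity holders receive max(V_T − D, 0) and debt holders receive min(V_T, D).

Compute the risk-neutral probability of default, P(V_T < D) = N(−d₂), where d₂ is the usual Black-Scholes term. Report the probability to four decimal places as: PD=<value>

PD=0.4628

d₁ = [ln(V₀/D) + (r + σ²/2)T] / (σ√T)
   = [ln(491.5462/362.0282) + (0.0378 + 0.5·0.4617²)·3.3069] / (0.4617·√3.3069)
   = [0.305834 + 0.477462] / 0.839596 = 0.932943
d₂ = d₁ − σ√T = 0.932943 − 0.839596 = 0.093347
risk-neutral PD = N(−d₂) = N(-0.093347) = 0.462814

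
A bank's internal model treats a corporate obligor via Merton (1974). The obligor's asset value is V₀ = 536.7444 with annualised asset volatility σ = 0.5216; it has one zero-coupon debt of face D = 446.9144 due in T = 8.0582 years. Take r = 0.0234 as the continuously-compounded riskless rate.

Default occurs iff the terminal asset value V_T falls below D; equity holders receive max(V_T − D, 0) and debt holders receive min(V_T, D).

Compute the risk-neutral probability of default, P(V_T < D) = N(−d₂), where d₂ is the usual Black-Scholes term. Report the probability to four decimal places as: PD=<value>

d₁ = [ln(V₀/D) + (r + σ²/2)T] / (σ√T)
   = [ln(536.7444/446.9144) + (0.0234 + 0.5·0.5216²)·8.0582] / (0.5216·√8.0582)
   = [0.183155 + 1.284745] / 1.480664 = 0.991379
d₂ = d₁ − σ√T = 0.991379 − 1.480664 = -0.489285
risk-neutral PD = N(−d₂) = N(0.489285) = 0.687680

PD=0.6877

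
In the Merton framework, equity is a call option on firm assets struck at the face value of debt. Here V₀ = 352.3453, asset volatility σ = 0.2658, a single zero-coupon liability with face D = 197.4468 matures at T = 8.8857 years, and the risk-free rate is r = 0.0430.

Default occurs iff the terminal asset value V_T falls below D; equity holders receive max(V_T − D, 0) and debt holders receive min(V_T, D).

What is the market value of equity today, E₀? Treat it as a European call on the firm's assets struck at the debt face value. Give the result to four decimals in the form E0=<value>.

E0=226.5410

d₁ = [ln(V₀/D) + (r + σ²/2)T] / (σ√T)
   = [ln(352.3453/197.4468) + (0.0430 + 0.5·0.2658²)·8.8857] / (0.2658·√8.8857)
   = [0.579142 + 0.695971] / 0.792320 = 1.609341
d₂ = d₁ − σ√T = 1.609341 − 0.792320 = 0.817020
N(d₁) = 0.946229,  N(d₂) = 0.793042,  e^(−rT) = 0.682437
E₀ = V₀·N(d₁) − D·e^(−rT)·N(d₂)
   = 352.3453·0.946229 − 197.4468·0.682437·0.793042 = 226.540976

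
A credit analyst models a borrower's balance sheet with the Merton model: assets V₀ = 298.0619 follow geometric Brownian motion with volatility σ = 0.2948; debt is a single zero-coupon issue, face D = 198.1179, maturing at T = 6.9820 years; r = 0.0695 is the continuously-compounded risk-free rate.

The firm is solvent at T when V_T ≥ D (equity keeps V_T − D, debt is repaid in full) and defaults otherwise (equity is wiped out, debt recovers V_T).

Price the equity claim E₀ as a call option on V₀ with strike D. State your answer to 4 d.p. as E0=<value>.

d₁ = [ln(V₀/D) + (r + σ²/2)T] / (σ√T)
   = [ln(298.0619/198.1179) + (0.0695 + 0.5·0.2948²)·6.9820] / (0.2948·√6.9820)
   = [0.408439 + 0.788641] / 0.778964 = 1.536759
d₂ = d₁ − σ√T = 1.536759 − 0.778964 = 0.757795
N(d₁) = 0.937824,  N(d₂) = 0.775713,  e^(−rT) = 0.615544
E₀ = V₀·N(d₁) − D·e^(−rT)·N(d₂)
   = 298.0619·0.937824 − 198.1179·0.615544·0.775713 = 184.931130

E0=184.9311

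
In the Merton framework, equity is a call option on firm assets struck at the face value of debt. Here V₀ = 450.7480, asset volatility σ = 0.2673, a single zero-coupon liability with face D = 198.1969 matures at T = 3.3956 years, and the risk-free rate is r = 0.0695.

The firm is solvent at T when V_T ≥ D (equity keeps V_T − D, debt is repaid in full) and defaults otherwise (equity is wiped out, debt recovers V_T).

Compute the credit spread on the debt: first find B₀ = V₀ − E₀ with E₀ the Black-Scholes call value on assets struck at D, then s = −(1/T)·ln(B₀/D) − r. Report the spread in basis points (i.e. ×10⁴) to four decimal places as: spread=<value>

spread=13.6579

d₁ = [ln(V₀/D) + (r + σ²/2)T] / (σ√T)
   = [ln(450.7480/198.1969) + (0.0695 + 0.5·0.2673²)·3.3956] / (0.2673·√3.3956)
   = [0.821647 + 0.357301] / 0.492558 = 2.393523
d₂ = d₁ − σ√T = 2.393523 − 0.492558 = 1.900965
N(d₁) = 0.991656,  N(d₂) = 0.971347,  e^(−rT) = 0.789785
E₀ = V₀·N(d₁) − D·e^(−rT)·N(d₂)
   = 450.7480·0.991656 − 198.1969·0.789785·0.971347 = 294.939282
B₀ = V₀ − E₀ = 450.7480 − 294.939282 = 155.808718
spread = −(1/T)·ln(B₀/D) − r = −(1/3.3956)·ln(155.808718/198.1969) − 0.0695 = 0.00136579
in basis points: 0.00136579 × 10⁴ = 13.6579 bp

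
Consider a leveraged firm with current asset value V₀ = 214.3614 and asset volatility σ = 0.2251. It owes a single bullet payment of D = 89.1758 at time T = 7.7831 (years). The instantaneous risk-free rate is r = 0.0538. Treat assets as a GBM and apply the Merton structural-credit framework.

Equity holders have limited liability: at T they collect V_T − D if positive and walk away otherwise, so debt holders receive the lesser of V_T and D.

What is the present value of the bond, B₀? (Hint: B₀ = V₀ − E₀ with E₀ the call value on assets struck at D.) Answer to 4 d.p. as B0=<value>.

B0=58.1827

d₁ = [ln(V₀/D) + (r + σ²/2)T] / (σ√T)
   = [ln(214.3614/89.1758) + (0.0538 + 0.5·0.2251²)·7.7831] / (0.2251·√7.7831)
   = [0.877054 + 0.615916] / 0.627989 = 2.377383
d₂ = d₁ − σ√T = 2.377383 − 0.627989 = 1.749394
N(d₁) = 0.991282,  N(d₂) = 0.959889,  e^(−rT) = 0.657881
E₀ = V₀·N(d₁) − D·e^(−rT)·N(d₂)
   = 214.3614·0.991282 − 89.1758·0.657881·0.959889 = 156.178732
B₀ = V₀ − E₀ = 214.3614 − 156.178732 = 58.182668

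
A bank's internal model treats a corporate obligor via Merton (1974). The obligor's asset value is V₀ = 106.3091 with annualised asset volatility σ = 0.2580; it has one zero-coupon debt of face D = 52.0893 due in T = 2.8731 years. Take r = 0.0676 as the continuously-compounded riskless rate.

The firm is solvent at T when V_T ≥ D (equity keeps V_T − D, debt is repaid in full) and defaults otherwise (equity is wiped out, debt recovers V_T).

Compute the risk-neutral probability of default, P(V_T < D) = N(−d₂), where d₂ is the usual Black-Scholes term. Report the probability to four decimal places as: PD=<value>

PD=0.0317

d₁ = [ln(V₀/D) + (r + σ²/2)T] / (σ√T)
   = [ln(106.3091/52.0893) + (0.0676 + 0.5·0.2580²)·2.8731] / (0.2580·√2.8731)
   = [0.713391 + 0.289844] / 0.437316 = 2.294076
d₂ = d₁ − σ√T = 2.294076 − 0.437316 = 1.856760
risk-neutral PD = N(−d₂) = N(-1.856760) = 0.031673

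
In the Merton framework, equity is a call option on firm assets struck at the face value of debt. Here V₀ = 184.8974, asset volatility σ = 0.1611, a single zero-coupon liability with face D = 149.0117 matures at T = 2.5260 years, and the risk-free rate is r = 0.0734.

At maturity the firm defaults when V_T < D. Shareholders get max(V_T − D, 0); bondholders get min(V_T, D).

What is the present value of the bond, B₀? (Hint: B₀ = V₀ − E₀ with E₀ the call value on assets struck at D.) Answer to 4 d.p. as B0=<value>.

d₁ = [ln(V₀/D) + (r + σ²/2)T] / (σ√T)
   = [ln(184.8974/149.0117) + (0.0734 + 0.5·0.1611²)·2.5260] / (0.1611·√2.5260)
   = [0.215776 + 0.218187] / 0.256043 = 1.694888
d₂ = d₁ − σ√T = 1.694888 − 0.256043 = 1.438846
N(d₁) = 0.954952,  N(d₂) = 0.924903,  e^(−rT) = 0.830765
E₀ = V₀·N(d₁) − D·e^(−rT)·N(d₂)
   = 184.8974·0.954952 − 149.0117·0.830765·0.924903 = 62.070941
B₀ = V₀ − E₀ = 184.8974 − 62.070941 = 122.826459

B0=122.8265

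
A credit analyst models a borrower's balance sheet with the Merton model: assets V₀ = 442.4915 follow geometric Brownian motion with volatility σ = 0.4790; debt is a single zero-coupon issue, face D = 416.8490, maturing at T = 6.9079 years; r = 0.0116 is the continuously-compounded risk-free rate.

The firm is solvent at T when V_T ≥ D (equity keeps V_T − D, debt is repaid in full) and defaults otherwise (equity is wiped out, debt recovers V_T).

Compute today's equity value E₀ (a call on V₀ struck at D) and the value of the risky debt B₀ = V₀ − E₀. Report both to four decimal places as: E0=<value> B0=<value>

d₁ = [ln(V₀/D) + (r + σ²/2)T] / (σ√T)
   = [ln(442.4915/416.8490) + (0.0116 + 0.5·0.4790²)·6.9079] / (0.4790·√6.9079)
   = [0.059697 + 0.872609] / 1.258950 = 0.740543
d₂ = d₁ − σ√T = 0.740543 − 1.258950 = -0.518407
N(d₁) = 0.770515,  N(d₂) = 0.302087,  e^(−rT) = 0.922995
E₀ = V₀·N(d₁) − D·e^(−rT)·N(d₂)
   = 442.4915·0.770515 − 416.8490·0.922995·0.302087 = 224.718352
B₀ = V₀ − E₀ = 442.4915 − 224.718352 = 217.773148

E0=224.7184 B0=217.7731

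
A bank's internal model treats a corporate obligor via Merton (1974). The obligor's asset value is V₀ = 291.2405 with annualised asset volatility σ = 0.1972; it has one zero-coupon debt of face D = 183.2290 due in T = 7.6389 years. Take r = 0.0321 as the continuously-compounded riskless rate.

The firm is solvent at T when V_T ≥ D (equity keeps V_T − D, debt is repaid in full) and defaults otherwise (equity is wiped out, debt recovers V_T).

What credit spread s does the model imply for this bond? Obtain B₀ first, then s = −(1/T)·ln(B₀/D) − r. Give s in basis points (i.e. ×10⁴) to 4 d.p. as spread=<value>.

spread=45.9056

d₁ = [ln(V₀/D) + (r + σ²/2)T] / (σ√T)
   = [ln(291.2405/183.2290) + (0.0321 + 0.5·0.1972²)·7.6389] / (0.1972·√7.6389)
   = [0.463413 + 0.393739] / 0.545032 = 1.572662
d₂ = d₁ − σ√T = 1.572662 − 0.545032 = 1.027629
N(d₁) = 0.942101,  N(d₂) = 0.847938,  e^(−rT) = 0.782541
E₀ = V₀·N(d₁) − D·e^(−rT)·N(d₂)
   = 291.2405·0.942101 − 183.2290·0.782541·0.847938 = 152.797155
B₀ = V₀ − E₀ = 291.2405 − 152.797155 = 138.443345
spread = −(1/T)·ln(B₀/D) − r = −(1/7.6389)·ln(138.443345/183.2290) − 0.0321 = 0.00459056
in basis points: 0.00459056 × 10⁴ = 45.9056 bp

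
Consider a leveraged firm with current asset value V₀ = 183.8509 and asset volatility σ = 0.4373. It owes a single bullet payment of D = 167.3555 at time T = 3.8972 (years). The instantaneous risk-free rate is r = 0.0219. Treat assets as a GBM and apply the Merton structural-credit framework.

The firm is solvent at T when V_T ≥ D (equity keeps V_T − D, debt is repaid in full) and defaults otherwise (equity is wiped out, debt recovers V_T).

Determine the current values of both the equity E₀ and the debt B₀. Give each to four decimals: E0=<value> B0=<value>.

d₁ = [ln(V₀/D) + (r + σ²/2)T] / (σ√T)
   = [ln(183.8509/167.3555) + (0.0219 + 0.5·0.4373²)·3.8972] / (0.4373·√3.8972)
   = [0.094005 + 0.457982] / 0.863288 = 0.639400
d₂ = d₁ − σ√T = 0.639400 − 0.863288 = -0.223888
N(d₁) = 0.738719,  N(d₂) = 0.411422,  e^(−rT) = 0.918192
E₀ = V₀·N(d₁) − D·e^(−rT)·N(d₂)
   = 183.8509·0.738719 − 167.3555·0.918192·0.411422 = 72.593110
B₀ = V₀ − E₀ = 183.8509 − 72.593110 = 111.257790

E0=72.5931 B0=111.2578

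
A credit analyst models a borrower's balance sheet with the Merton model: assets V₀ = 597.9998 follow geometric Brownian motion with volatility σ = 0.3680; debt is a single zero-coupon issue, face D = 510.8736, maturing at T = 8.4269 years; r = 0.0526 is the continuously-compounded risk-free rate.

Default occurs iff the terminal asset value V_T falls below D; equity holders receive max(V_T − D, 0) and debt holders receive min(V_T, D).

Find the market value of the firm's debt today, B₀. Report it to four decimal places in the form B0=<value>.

B0=249.2538

d₁ = [ln(V₀/D) + (r + σ²/2)T] / (σ√T)
   = [ln(597.9998/510.8736) + (0.0526 + 0.5·0.3680²)·8.4269] / (0.3680·√8.4269)
   = [0.157468 + 1.013857] / 1.068272 = 1.096468
d₂ = d₁ − σ√T = 1.096468 − 1.068272 = 0.028196
N(d₁) = 0.863563,  N(d₂) = 0.511247,  e^(−rT) = 0.641944
E₀ = V₀·N(d₁) − D·e^(−rT)·N(d₂)
   = 597.9998·0.863563 − 510.8736·0.641944·0.511247 = 348.745956
B₀ = V₀ − E₀ = 597.9998 − 348.745956 = 249.253844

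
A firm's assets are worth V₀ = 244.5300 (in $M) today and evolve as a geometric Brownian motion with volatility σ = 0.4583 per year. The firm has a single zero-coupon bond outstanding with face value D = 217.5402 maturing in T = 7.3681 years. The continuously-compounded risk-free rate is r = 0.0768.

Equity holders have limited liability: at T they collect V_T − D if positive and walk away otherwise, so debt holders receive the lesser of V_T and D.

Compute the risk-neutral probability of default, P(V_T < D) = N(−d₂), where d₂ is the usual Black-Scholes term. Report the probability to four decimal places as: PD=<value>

PD=0.5291

d₁ = [ln(V₀/D) + (r + σ²/2)T] / (σ√T)
   = [ln(244.5300/217.5402) + (0.0768 + 0.5·0.4583²)·7.3681] / (0.4583·√7.3681)
   = [0.116954 + 1.339664] / 1.244021 = 1.170895
d₂ = d₁ − σ√T = 1.170895 − 1.244021 = -0.073125
risk-neutral PD = N(−d₂) = N(0.073125) = 0.529147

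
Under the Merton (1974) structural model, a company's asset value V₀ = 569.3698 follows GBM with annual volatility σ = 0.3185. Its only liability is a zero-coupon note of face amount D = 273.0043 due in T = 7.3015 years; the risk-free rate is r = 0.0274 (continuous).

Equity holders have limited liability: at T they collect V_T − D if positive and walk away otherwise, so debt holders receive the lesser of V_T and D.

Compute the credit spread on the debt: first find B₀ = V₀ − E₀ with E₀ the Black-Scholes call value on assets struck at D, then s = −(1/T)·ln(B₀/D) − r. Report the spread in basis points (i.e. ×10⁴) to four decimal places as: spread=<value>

spread=130.8836

d₁ = [ln(V₀/D) + (r + σ²/2)T] / (σ√T)
   = [ln(569.3698/273.0043) + (0.0274 + 0.5·0.3185²)·7.3015] / (0.3185·√7.3015)
   = [0.735043 + 0.570401] / 0.860628 = 1.516850
d₂ = d₁ − σ√T = 1.516850 − 0.860628 = 0.656222
N(d₁) = 0.935348,  N(d₂) = 0.744159,  e^(−rT) = 0.818681
E₀ = V₀·N(d₁) − D·e^(−rT)·N(d₂)
   = 569.3698·0.935348 − 273.0043·0.818681·0.744159 = 366.236630
B₀ = V₀ − E₀ = 569.3698 − 366.236630 = 203.133170
spread = −(1/T)·ln(B₀/D) − r = −(1/7.3015)·ln(203.133170/273.0043) − 0.0274 = 0.01308836
in basis points: 0.01308836 × 10⁴ = 130.8836 bp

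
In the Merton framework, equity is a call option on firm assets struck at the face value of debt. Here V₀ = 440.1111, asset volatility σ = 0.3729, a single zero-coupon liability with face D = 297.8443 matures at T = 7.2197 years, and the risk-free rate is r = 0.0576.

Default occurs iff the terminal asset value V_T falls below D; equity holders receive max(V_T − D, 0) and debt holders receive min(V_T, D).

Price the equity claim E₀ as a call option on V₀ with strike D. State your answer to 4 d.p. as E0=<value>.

d₁ = [ln(V₀/D) + (r + σ²/2)T] / (σ√T)
   = [ln(440.1111/297.8443) + (0.0576 + 0.5·0.3729²)·7.2197] / (0.3729·√7.2197)
   = [0.390456 + 0.917820] / 1.001964 = 1.305713
d₂ = d₁ − σ√T = 1.305713 − 1.001964 = 0.303749
N(d₁) = 0.904175,  N(d₂) = 0.619340,  e^(−rT) = 0.659776
E₀ = V₀·N(d₁) − D·e^(−rT)·N(d₂)
   = 440.1111·0.904175 − 297.8443·0.659776·0.619340 = 276.230454

E0=276.2305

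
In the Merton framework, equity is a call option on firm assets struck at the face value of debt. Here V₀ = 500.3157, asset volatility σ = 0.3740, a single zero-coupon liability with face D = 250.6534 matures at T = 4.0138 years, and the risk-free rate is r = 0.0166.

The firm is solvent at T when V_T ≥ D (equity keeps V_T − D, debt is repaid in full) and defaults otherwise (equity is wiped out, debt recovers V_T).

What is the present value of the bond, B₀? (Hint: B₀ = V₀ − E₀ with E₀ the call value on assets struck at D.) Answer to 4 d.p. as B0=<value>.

d₁ = [ln(V₀/D) + (r + σ²/2)T] / (σ√T)
   = [ln(500.3157/250.6534) + (0.0166 + 0.5·0.3740²)·4.0138] / (0.3740·√4.0138)
   = [0.691168 + 0.347346] / 0.749289 = 1.385999
d₂ = d₁ − σ√T = 1.385999 − 0.749289 = 0.636710
N(d₁) = 0.917126,  N(d₂) = 0.737843,  e^(−rT) = 0.935542
E₀ = V₀·N(d₁) − D·e^(−rT)·N(d₂)
   = 500.3157·0.917126 − 250.6534·0.935542·0.737843 = 285.830883
B₀ = V₀ − E₀ = 500.3157 − 285.830883 = 214.484817

B0=214.4848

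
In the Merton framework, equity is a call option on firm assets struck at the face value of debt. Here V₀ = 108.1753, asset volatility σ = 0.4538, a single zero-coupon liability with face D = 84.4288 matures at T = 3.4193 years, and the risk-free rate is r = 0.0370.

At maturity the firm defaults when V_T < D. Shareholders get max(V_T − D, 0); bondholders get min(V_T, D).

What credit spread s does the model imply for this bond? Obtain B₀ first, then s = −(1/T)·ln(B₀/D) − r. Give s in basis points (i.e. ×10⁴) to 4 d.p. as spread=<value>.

d₁ = [ln(V₀/D) + (r + σ²/2)T] / (σ√T)
   = [ln(108.1753/84.4288) + (0.0370 + 0.5·0.4538²)·3.4193] / (0.4538·√3.4193)
   = [0.247844 + 0.478590] / 0.839137 = 0.865692
d₂ = d₁ − σ√T = 0.865692 − 0.839137 = 0.026554
N(d₁) = 0.806670,  N(d₂) = 0.510592,  e^(−rT) = 0.881162
E₀ = V₀·N(d₁) − D·e^(−rT)·N(d₂)
   = 108.1753·0.806670 − 84.4288·0.881162·0.510592 = 49.276072
B₀ = V₀ − E₀ = 108.1753 − 49.276072 = 58.899228
spread = −(1/T)·ln(B₀/D) − r = −(1/3.4193)·ln(58.899228/84.4288) − 0.0370 = 0.06830828
in basis points: 0.06830828 × 10⁴ = 683.0828 bp

spread=683.0828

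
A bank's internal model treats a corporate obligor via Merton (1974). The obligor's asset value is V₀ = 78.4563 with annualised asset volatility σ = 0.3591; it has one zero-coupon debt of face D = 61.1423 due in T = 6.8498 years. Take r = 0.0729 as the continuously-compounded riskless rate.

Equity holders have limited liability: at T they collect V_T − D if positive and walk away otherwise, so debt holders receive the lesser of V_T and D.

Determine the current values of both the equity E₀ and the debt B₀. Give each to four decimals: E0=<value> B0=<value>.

d₁ = [ln(V₀/D) + (r + σ²/2)T] / (σ√T)
   = [ln(78.4563/61.1423) + (0.0729 + 0.5·0.3591²)·6.8498] / (0.3591·√6.8498)
   = [0.249338 + 0.941001] / 0.939841 = 1.266532
d₂ = d₁ − σ√T = 1.266532 − 0.939841 = 0.326691
N(d₁) = 0.897339,  N(d₂) = 0.628049,  e^(−rT) = 0.606925
E₀ = V₀·N(d₁) − D·e^(−rT)·N(d₂)
   = 78.4563·0.897339 − 61.1423·0.606925·0.628049 = 47.095733
B₀ = V₀ − E₀ = 78.4563 − 47.095733 = 31.360567

E0=47.0957 B0=31.3606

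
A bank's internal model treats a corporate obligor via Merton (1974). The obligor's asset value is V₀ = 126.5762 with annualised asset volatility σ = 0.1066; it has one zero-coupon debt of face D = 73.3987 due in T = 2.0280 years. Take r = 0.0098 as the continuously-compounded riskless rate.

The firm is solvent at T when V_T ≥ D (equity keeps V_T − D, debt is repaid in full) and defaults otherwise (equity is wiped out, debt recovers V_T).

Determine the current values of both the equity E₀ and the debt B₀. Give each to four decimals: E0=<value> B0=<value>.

E0=54.6222 B0=71.9540

d₁ = [ln(V₀/D) + (r + σ²/2)T] / (σ√T)
   = [ln(126.5762/73.3987) + (0.0098 + 0.5·0.1066²)·2.0280] / (0.1066·√2.0280)
   = [0.544938 + 0.031397] / 0.151807 = 3.796506
d₂ = d₁ − σ√T = 3.796506 − 0.151807 = 3.644699
N(d₁) = 0.999927,  N(d₂) = 0.999866,  e^(−rT) = 0.980322
E₀ = V₀·N(d₁) − D·e^(−rT)·N(d₂)
   = 126.5762·0.999927 − 73.3987·0.980322·0.999866 = 54.622198
B₀ = V₀ − E₀ = 126.5762 − 54.622198 = 71.954002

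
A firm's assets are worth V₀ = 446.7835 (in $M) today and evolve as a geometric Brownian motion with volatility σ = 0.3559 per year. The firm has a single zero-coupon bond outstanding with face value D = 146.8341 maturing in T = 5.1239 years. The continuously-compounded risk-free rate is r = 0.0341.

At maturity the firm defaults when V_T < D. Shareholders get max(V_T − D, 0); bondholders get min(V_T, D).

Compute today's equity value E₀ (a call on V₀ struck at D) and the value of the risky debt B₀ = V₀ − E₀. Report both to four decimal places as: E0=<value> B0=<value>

E0=327.6467 B0=119.1368

d₁ = [ln(V₀/D) + (r + σ²/2)T] / (σ√T)
   = [ln(446.7835/146.8341) + (0.0341 + 0.5·0.3559²)·5.1239] / (0.3559·√5.1239)
   = [1.112771 + 0.499234] / 0.805616 = 2.000958
d₂ = d₁ − σ√T = 2.000958 − 0.805616 = 1.195342
N(d₁) = 0.977302,  N(d₂) = 0.884023,  e^(−rT) = 0.839688
E₀ = V₀·N(d₁) − D·e^(−rT)·N(d₂)
   = 446.7835·0.977302 − 146.8341·0.839688·0.884023 = 327.646723
B₀ = V₀ − E₀ = 446.7835 − 327.646723 = 119.136777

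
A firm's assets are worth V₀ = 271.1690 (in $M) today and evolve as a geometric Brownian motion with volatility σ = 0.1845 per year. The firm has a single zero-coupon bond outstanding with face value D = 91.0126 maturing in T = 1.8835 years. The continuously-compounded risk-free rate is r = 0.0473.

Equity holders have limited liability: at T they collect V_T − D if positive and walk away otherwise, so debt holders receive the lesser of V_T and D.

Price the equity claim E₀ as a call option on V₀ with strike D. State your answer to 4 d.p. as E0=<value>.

E0=187.9140

d₁ = [ln(V₀/D) + (r + σ²/2)T] / (σ√T)
   = [ln(271.1690/91.0126) + (0.0473 + 0.5·0.1845²)·1.8835] / (0.1845·√1.8835)
   = [1.091744 + 0.121147] / 0.253209 = 4.790079
d₂ = d₁ − σ√T = 4.790079 − 0.253209 = 4.536870
N(d₁) = 0.999999,  N(d₂) = 0.999997,  e^(−rT) = 0.914764
E₀ = V₀·N(d₁) − D·e^(−rT)·N(d₂)
   = 271.1690·0.999999 − 91.0126·0.914764·0.999997 = 187.913993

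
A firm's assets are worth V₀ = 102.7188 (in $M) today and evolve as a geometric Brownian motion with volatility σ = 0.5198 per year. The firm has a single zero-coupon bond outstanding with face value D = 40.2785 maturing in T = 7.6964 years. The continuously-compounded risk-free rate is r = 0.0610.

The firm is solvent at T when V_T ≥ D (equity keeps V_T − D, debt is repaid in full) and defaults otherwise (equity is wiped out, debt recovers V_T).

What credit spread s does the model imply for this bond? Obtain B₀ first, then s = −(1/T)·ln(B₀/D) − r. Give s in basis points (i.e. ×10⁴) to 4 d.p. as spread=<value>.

d₁ = [ln(V₀/D) + (r + σ²/2)T] / (σ√T)
   = [ln(102.7188/40.2785) + (0.0610 + 0.5·0.5198²)·7.6964] / (0.5198·√7.6964)
   = [0.936177 + 1.509233] / 1.442049 = 1.695789
d₂ = d₁ − σ√T = 1.695789 − 1.442049 = 0.253739
N(d₁) = 0.955037,  N(d₂) = 0.600152,  e^(−rT) = 0.625327
E₀ = V₀·N(d₁) − D·e^(−rT)·N(d₂)
   = 102.7188·0.955037 − 40.2785·0.625327·0.600152 = 82.984099
B₀ = V₀ − E₀ = 102.7188 − 82.984099 = 19.734701
spread = −(1/T)·ln(B₀/D) − r = −(1/7.6964)·ln(19.734701/40.2785) − 0.0610 = 0.03169779
in basis points: 0.03169779 × 10⁴ = 316.9779 bp

spread=316.9779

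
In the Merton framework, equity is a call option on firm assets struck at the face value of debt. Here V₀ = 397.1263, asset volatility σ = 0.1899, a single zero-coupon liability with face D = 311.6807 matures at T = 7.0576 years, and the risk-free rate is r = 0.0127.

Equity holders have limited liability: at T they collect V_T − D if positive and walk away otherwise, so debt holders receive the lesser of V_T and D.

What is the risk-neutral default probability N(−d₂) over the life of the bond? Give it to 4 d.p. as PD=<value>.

d₁ = [ln(V₀/D) + (r + σ²/2)T] / (σ√T)
   = [ln(397.1263/311.6807) + (0.0127 + 0.5·0.1899²)·7.0576] / (0.1899·√7.0576)
   = [0.242275 + 0.216887] / 0.504491 = 0.910149
d₂ = d₁ − σ√T = 0.910149 − 0.504491 = 0.405658
risk-neutral PD = N(−d₂) = N(-0.405658) = 0.342497

PD=0.3425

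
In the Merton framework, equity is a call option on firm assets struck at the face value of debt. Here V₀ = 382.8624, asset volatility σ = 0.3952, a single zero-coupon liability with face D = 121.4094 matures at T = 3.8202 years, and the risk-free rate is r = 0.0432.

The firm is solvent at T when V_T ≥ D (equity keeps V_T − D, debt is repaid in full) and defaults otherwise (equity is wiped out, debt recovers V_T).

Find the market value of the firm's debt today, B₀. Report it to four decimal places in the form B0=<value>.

d₁ = [ln(V₀/D) + (r + σ²/2)T] / (σ√T)
   = [ln(382.8624/121.4094) + (0.0432 + 0.5·0.3952²)·3.8202] / (0.3952·√3.8202)
   = [1.148507 + 0.463358] / 0.772432 = 2.086742
d₂ = d₁ − σ√T = 2.086742 − 0.772432 = 1.314310
N(d₁) = 0.981544,  N(d₂) = 0.905629,  e^(−rT) = 0.847866
E₀ = V₀·N(d₁) − D·e^(−rT)·N(d₂)
   = 382.8624·0.981544 − 121.4094·0.847866·0.905629 = 282.571923
B₀ = V₀ − E₀ = 382.8624 − 282.571923 = 100.290477

B0=100.2905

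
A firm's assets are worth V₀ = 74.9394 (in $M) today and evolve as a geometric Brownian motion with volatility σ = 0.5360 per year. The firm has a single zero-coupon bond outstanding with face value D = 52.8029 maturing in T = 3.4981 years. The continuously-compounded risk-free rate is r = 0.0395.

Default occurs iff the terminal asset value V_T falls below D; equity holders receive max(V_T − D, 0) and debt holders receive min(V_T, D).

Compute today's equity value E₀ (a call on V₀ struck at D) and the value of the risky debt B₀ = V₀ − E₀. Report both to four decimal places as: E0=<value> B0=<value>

E0=40.1026 B0=34.8368

d₁ = [ln(V₀/D) + (r + σ²/2)T] / (σ√T)
   = [ln(74.9394/52.8029) + (0.0395 + 0.5·0.5360²)·3.4981] / (0.5360·√3.4981)
   = [0.350114 + 0.640670] / 1.002492 = 0.988321
d₂ = d₁ − σ√T = 0.988321 − 1.002492 = -0.014171
N(d₁) = 0.838502,  N(d₂) = 0.494347,  e^(−rT) = 0.870946
E₀ = V₀·N(d₁) − D·e^(−rT)·N(d₂)
   = 74.9394·0.838502 − 52.8029·0.870946·0.494347 = 40.102594
B₀ = V₀ − E₀ = 74.9394 − 40.102594 = 34.836806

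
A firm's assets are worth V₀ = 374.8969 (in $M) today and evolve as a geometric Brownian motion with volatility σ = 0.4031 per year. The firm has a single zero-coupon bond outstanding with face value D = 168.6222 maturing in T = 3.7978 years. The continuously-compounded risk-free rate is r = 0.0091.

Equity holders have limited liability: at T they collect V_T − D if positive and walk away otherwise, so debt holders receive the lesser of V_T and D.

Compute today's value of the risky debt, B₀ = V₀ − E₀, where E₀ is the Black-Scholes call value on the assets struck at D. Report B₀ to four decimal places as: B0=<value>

B0=149.2143

d₁ = [ln(V₀/D) + (r + σ²/2)T] / (σ√T)
   = [ln(374.8969/168.6222) + (0.0091 + 0.5·0.4031²)·3.7978] / (0.4031·√3.7978)
   = [0.798990 + 0.343112] / 0.785559 = 1.453871
d₂ = d₁ − σ√T = 1.453871 − 0.785559 = 0.668312
N(d₁) = 0.927009,  N(d₂) = 0.748033,  e^(−rT) = 0.966030
E₀ = V₀·N(d₁) − D·e^(−rT)·N(d₂)
   = 374.8969·0.927009 − 168.6222·0.966030·0.748033 = 225.682612
B₀ = V₀ − E₀ = 374.8969 − 225.682612 = 149.214288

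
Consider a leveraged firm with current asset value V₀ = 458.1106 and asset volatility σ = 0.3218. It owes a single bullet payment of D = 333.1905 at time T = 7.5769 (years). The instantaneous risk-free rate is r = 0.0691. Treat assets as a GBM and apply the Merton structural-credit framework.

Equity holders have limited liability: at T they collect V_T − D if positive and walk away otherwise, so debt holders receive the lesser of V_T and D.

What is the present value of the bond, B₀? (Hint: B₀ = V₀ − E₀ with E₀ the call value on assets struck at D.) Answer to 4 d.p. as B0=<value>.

d₁ = [ln(V₀/D) + (r + σ²/2)T] / (σ√T)
   = [ln(458.1106/333.1905) + (0.0691 + 0.5·0.3218²)·7.5769] / (0.3218·√7.5769)
   = [0.318396 + 0.915878] / 0.885792 = 1.393413
d₂ = d₁ − σ√T = 1.393413 − 0.885792 = 0.507620
N(d₁) = 0.918252,  N(d₂) = 0.694140,  e^(−rT) = 0.592406
E₀ = V₀·N(d₁) − D·e^(−rT)·N(d₂)
   = 458.1106·0.918252 − 333.1905·0.592406·0.694140 = 283.649078
B₀ = V₀ − E₀ = 458.1106 − 283.649078 = 174.461522

B0=174.4615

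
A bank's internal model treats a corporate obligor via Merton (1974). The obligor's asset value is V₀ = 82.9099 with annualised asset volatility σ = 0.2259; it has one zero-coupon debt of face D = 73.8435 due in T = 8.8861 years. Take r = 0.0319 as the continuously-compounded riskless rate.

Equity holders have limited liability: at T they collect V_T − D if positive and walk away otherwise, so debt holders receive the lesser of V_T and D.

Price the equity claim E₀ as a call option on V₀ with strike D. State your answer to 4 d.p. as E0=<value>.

E0=34.8625

d₁ = [ln(V₀/D) + (r + σ²/2)T] / (σ√T)
   = [ln(82.9099/73.8435) + (0.0319 + 0.5·0.2259²)·8.8861] / (0.2259·√8.8861)
   = [0.115806 + 0.510199] / 0.673398 = 0.929622
d₂ = d₁ − σ√T = 0.929622 − 0.673398 = 0.256224
N(d₁) = 0.823717,  N(d₂) = 0.601111,  e^(−rT) = 0.753168
E₀ = V₀·N(d₁) − D·e^(−rT)·N(d₂)
   = 82.9099·0.823717 − 73.8435·0.753168·0.601111 = 34.862517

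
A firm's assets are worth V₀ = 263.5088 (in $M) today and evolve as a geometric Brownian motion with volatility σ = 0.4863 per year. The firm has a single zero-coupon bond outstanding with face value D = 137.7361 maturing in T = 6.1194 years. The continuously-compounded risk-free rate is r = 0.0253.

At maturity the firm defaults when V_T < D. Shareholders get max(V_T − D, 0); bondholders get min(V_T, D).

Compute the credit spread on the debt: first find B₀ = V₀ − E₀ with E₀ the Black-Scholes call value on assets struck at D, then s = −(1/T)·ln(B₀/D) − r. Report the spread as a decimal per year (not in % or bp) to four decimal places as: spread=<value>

spread=0.0460

d₁ = [ln(V₀/D) + (r + σ²/2)T] / (σ√T)
   = [ln(263.5088/137.7361) + (0.0253 + 0.5·0.4863²)·6.1194] / (0.4863·√6.1194)
   = [0.648747 + 0.878402] / 1.202981 = 1.269471
d₂ = d₁ − σ√T = 1.269471 − 1.202981 = 0.066490
N(d₁) = 0.897863,  N(d₂) = 0.526506,  e^(−rT) = 0.856569
E₀ = V₀·N(d₁) − D·e^(−rT)·N(d₂)
   = 263.5088·0.897863 − 137.7361·0.856569·0.526506 = 174.477489
B₀ = V₀ − E₀ = 263.5088 − 174.477489 = 89.031311
spread = −(1/T)·ln(B₀/D) − r = −(1/6.1194)·ln(89.031311/137.7361) − 0.0253 = 0.04600624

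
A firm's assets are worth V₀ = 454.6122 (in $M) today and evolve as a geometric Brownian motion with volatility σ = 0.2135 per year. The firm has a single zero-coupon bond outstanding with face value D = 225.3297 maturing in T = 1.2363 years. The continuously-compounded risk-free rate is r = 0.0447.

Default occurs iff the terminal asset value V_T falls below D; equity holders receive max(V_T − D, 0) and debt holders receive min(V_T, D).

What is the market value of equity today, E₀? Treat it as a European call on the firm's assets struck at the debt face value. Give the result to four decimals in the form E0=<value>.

E0=241.4111

d₁ = [ln(V₀/D) + (r + σ²/2)T] / (σ√T)
   = [ln(454.6122/225.3297) + (0.0447 + 0.5·0.2135²)·1.2363] / (0.2135·√1.2363)
   = [0.701880 + 0.083439] / 0.237389 = 3.308160
d₂ = d₁ − σ√T = 3.308160 − 0.237389 = 3.070771
N(d₁) = 0.999530,  N(d₂) = 0.998932,  e^(−rT) = 0.946237
E₀ = V₀·N(d₁) − D·e^(−rT)·N(d₂)
   = 454.6122·0.999530 − 225.3297·0.946237·0.998932 = 241.411134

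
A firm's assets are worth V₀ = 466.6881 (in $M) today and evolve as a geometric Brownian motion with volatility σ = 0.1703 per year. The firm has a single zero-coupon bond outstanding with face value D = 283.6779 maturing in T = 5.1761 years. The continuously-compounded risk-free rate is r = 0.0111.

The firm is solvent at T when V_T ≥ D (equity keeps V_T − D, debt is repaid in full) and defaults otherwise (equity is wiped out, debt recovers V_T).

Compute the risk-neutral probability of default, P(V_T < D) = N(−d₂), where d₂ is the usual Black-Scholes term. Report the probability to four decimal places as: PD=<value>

PD=0.1076

d₁ = [ln(V₀/D) + (r + σ²/2)T] / (σ√T)
   = [ln(466.6881/283.6779) + (0.0111 + 0.5·0.1703²)·5.1761] / (0.1703·√5.1761)
   = [0.497822 + 0.132514] / 0.387450 = 1.626880
d₂ = d₁ − σ√T = 1.626880 − 0.387450 = 1.239430
risk-neutral PD = N(−d₂) = N(-1.239430) = 0.107593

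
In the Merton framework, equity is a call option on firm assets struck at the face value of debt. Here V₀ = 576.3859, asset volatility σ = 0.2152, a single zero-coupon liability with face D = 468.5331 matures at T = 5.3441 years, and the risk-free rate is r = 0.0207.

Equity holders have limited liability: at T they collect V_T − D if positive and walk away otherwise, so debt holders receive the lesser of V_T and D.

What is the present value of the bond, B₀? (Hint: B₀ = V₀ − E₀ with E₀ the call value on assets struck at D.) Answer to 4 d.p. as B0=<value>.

d₁ = [ln(V₀/D) + (r + σ²/2)T] / (σ√T)
   = [ln(576.3859/468.5331) + (0.0207 + 0.5·0.2152²)·5.3441] / (0.2152·√5.3441)
   = [0.207171 + 0.234368] / 0.497485 = 0.887543
d₂ = d₁ − σ√T = 0.887543 − 0.497485 = 0.390059
N(d₁) = 0.812607,  N(d₂) = 0.651753,  e^(−rT) = 0.895276
E₀ = V₀·N(d₁) − D·e^(−rT)·N(d₂)
   = 576.3859·0.812607 − 468.5331·0.895276·0.651753 = 194.986279
B₀ = V₀ − E₀ = 576.3859 − 194.986279 = 381.399621

B0=381.3996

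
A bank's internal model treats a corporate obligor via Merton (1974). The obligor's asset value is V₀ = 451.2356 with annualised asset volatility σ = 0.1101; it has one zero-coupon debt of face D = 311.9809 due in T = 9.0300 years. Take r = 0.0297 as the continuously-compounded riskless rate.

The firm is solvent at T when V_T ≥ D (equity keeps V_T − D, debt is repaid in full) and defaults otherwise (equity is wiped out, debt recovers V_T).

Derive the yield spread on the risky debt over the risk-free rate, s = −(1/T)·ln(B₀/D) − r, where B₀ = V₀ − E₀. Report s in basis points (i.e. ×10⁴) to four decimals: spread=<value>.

spread=5.1608

d₁ = [ln(V₀/D) + (r + σ²/2)T] / (σ√T)
   = [ln(451.2356/311.9809) + (0.0297 + 0.5·0.1101²)·9.0300] / (0.1101·√9.0300)
   = [0.369048 + 0.322922] / 0.330850 = 2.091490
d₂ = d₁ − σ√T = 2.091490 − 0.330850 = 1.760640
N(d₁) = 0.981758,  N(d₂) = 0.960850,  e^(−rT) = 0.764762
E₀ = V₀·N(d₁) − D·e^(−rT)·N(d₂)
   = 451.2356·0.981758 − 311.9809·0.764762·0.960850 = 213.753844
B₀ = V₀ − E₀ = 451.2356 − 213.753844 = 237.481756
spread = −(1/T)·ln(B₀/D) − r = −(1/9.0300)·ln(237.481756/311.9809) − 0.0297 = 0.00051608
in basis points: 0.00051608 × 10⁴ = 5.1608 bp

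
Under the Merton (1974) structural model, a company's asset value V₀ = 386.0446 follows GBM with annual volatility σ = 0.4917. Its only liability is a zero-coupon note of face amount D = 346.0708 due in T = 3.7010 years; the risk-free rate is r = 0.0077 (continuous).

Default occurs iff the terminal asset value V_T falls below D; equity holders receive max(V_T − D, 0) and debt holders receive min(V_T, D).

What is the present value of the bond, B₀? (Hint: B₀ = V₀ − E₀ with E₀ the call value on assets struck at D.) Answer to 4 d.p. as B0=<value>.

B0=228.5180

d₁ = [ln(V₀/D) + (r + σ²/2)T] / (σ√T)
   = [ln(386.0446/346.0708) + (0.0077 + 0.5·0.4917²)·3.7010] / (0.4917·√3.7010)
   = [0.109310 + 0.475891] / 0.945932 = 0.618650
d₂ = d₁ − σ√T = 0.618650 − 0.945932 = -0.327282
N(d₁) = 0.731927,  N(d₂) = 0.371727,  e^(−rT) = 0.971905
E₀ = V₀·N(d₁) − D·e^(−rT)·N(d₂)
   = 386.0446·0.731927 − 346.0708·0.971905·0.371727 = 157.526583
B₀ = V₀ − E₀ = 386.0446 − 157.526583 = 228.518017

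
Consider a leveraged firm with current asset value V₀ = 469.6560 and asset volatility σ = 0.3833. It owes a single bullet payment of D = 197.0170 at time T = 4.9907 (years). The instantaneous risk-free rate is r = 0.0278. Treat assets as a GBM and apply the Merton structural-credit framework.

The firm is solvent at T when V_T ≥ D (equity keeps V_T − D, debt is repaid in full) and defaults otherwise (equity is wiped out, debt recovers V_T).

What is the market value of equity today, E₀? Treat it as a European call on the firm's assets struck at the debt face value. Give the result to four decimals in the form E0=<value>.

E0=311.6163

d₁ = [ln(V₀/D) + (r + σ²/2)T] / (σ√T)
   = [ln(469.6560/197.0170) + (0.0278 + 0.5·0.3833²)·4.9907] / (0.3833·√4.9907)
   = [0.868710 + 0.505356] / 0.856287 = 1.604679
d₂ = d₁ − σ√T = 1.604679 − 0.856287 = 0.748391
N(d₁) = 0.945718,  N(d₂) = 0.772888,  e^(−rT) = 0.870453
E₀ = V₀·N(d₁) − D·e^(−rT)·N(d₂)
   = 469.6560·0.945718 − 197.0170·0.870453·0.772888 = 311.616331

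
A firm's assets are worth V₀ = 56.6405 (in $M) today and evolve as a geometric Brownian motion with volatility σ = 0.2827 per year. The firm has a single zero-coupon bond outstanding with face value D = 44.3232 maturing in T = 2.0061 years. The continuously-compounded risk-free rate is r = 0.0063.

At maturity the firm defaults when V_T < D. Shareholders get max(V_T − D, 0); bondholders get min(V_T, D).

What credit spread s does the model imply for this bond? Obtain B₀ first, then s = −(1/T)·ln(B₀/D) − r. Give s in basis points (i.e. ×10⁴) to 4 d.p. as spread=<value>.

d₁ = [ln(V₀/D) + (r + σ²/2)T] / (σ√T)
   = [ln(56.6405/44.3232) + (0.0063 + 0.5·0.2827²)·2.0061] / (0.2827·√2.0061)
   = [0.245216 + 0.092801] / 0.400407 = 0.844184
d₂ = d₁ − σ√T = 0.844184 − 0.400407 = 0.443777
N(d₁) = 0.800717,  N(d₂) = 0.671398,  e^(−rT) = 0.987441
E₀ = V₀·N(d₁) − D·e^(−rT)·N(d₂)
   = 56.6405·0.800717 − 44.3232·0.987441·0.671398 = 15.968223
B₀ = V₀ − E₀ = 56.6405 − 15.968223 = 40.672277
spread = −(1/T)·ln(B₀/D) − r = −(1/2.0061)·ln(40.672277/44.3232) − 0.0063 = 0.03655008
in basis points: 0.03655008 × 10⁴ = 365.5008 bp

spread=365.5008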